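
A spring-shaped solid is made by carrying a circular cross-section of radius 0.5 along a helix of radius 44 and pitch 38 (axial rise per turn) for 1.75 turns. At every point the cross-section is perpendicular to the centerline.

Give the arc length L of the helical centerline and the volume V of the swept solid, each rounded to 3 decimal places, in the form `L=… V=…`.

2πR = 2π·44 = 276.460154
per-turn = √(276.460154² + 38²) = √(76430.2165 + 1444) = √77874.2165 = 279.059521
L = 1.75 × 279.059521 = 488.354162
V = π·0.5² × L = 0.785398 × 488.354162 = 383.552462

L=488.354 V=383.552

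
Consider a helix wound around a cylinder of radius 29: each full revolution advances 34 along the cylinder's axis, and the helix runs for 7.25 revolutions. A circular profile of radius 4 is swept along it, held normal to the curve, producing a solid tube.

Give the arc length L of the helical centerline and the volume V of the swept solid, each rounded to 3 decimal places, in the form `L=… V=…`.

2πR = 2π·29 = 182.212374
per-turn = √(182.212374² + 34²) = √(33201.3492 + 1156) = √34357.3492 = 185.357355
L = 7.25 × 185.357355 = 1343.840827
V = π·4² × L = 50.265482 × 1343.840827 = 67548.807502

L=1343.841 V=67548.808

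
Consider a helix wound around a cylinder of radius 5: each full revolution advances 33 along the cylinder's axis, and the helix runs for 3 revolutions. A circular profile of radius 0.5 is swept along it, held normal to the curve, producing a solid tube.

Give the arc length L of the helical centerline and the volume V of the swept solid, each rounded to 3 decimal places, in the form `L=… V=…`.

2πR = 2π·5 = 31.415927
per-turn = √(31.415927² + 33²) = √(986.9604 + 1089) = √2075.9604 = 45.562709
L = 3 × 45.562709 = 136.688127
V = π·0.5² × L = 0.785398 × 136.688127 = 107.354604

L=136.688 V=107.355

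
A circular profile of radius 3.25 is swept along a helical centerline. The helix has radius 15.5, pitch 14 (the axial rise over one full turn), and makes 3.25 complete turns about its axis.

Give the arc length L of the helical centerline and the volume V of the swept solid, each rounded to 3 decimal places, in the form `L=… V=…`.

2πR = 2π·15.5 = 97.389372
per-turn = √(97.389372² + 14²) = √(9484.6898 + 196) = √9680.6898 = 98.390497
L = 3.25 × 98.390497 = 319.769114
V = π·3.25² × L = 33.183072 × 319.769114 = 10610.921665

L=319.769 V=10610.922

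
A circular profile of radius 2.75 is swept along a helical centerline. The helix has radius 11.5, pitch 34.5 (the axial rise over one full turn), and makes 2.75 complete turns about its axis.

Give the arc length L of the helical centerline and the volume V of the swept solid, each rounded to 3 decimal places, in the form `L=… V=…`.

2πR = 2π·11.5 = 72.256631
per-turn = √(72.256631² + 34.5²) = √(5221.0207 + 1190.25) = √6411.2707 = 80.070411
L = 2.75 × 80.070411 = 220.193630
V = π·2.75² × L = 23.758294 × 220.193630 = 5231.425106

L=220.194 V=5231.425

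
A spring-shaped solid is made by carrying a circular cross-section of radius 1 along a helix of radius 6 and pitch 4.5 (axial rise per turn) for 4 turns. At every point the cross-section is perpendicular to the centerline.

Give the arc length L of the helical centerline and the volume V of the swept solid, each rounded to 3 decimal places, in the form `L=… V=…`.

L=151.867 V=477.104

2πR = 2π·6 = 37.699112
per-turn = √(37.699112² + 4.5²) = √(1421.2230 + 20.25) = √1441.4730 = 37.966736
L = 4 × 37.966736 = 151.866944
V = π·1² × L = 3.141593 × 151.866944 = 477.104074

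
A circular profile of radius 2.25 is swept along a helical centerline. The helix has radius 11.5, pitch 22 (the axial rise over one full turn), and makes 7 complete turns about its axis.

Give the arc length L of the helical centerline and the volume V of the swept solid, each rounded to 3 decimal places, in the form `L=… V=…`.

L=528.721 V=8408.946

2πR = 2π·11.5 = 72.256631
per-turn = √(72.256631² + 22²) = √(5221.0207 + 484) = √5705.0207 = 75.531588
L = 7 × 75.531588 = 528.721113
V = π·2.25² × L = 15.904313 × 528.721113 = 8408.945975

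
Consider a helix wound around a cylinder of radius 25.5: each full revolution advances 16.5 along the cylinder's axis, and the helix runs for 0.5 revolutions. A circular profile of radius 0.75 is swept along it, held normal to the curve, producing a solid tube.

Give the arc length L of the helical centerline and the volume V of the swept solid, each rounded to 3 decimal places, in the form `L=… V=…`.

L=80.534 V=142.316

2πR = 2π·25.5 = 160.221225
per-turn = √(160.221225² + 16.5²) = √(25670.8410 + 272.25) = √25943.0910 = 161.068591
L = 0.5 × 161.068591 = 80.534296
V = π·0.75² × L = 1.767146 × 80.534296 = 142.315848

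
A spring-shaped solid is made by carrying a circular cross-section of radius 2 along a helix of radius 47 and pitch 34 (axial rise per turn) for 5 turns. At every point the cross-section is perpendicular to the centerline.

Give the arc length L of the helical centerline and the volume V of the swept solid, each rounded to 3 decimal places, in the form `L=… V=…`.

2πR = 2π·47 = 295.309709
per-turn = √(295.309709² + 34²) = √(87207.8245 + 1156) = √88363.8245 = 297.260533
L = 5 × 297.260533 = 1486.302665
V = π·2² × L = 12.566371 × 1486.302665 = 18677.430134

L=1486.303 V=18677.430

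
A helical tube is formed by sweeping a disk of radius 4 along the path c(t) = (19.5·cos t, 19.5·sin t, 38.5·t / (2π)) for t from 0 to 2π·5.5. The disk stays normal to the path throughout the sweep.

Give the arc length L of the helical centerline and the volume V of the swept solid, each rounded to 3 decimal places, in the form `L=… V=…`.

2πR = 2π·19.5 = 122.522113
per-turn = √(122.522113² + 38.5²) = √(15011.6683 + 1482.25) = √16493.9183 = 128.428651
L = 5.5 × 128.428651 = 706.357578
V = π·4² × L = 50.265482 × 706.357578 = 35505.404460

L=706.358 V=35505.404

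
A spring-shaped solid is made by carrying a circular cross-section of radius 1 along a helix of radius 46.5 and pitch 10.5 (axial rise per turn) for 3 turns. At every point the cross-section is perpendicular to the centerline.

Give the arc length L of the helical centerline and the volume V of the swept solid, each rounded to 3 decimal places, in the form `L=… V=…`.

2πR = 2π·46.5 = 292.168117
per-turn = √(292.168117² + 10.5²) = √(85362.2085 + 110.25) = √85472.4585 = 292.356732
L = 3 × 292.356732 = 877.070195
V = π·1² × L = 3.141593 × 877.070195 = 2755.397280

L=877.070 V=2755.397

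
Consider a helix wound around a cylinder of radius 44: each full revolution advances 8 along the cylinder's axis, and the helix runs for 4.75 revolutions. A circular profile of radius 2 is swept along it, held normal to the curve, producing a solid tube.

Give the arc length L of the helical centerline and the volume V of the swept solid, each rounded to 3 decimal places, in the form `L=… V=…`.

2πR = 2π·44 = 276.460154
per-turn = √(276.460154² + 8²) = √(76430.2165 + 64) = √76494.2165 = 276.575878
L = 4.75 × 276.575878 = 1313.735422
V = π·2² × L = 12.566371 × 1313.735422 = 16508.886204

L=1313.735 V=16508.886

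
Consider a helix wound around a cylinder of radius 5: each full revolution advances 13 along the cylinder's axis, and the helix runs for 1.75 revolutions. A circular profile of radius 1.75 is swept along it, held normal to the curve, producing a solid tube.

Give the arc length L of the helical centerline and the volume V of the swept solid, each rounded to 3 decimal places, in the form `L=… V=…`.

2πR = 2π·5 = 31.415927
per-turn = √(31.415927² + 13²) = √(986.9604 + 169) = √1155.9604 = 33.999418
L = 1.75 × 33.999418 = 59.498982
V = π·1.75² × L = 9.621128 × 59.498982 = 572.447291

L=59.499 V=572.447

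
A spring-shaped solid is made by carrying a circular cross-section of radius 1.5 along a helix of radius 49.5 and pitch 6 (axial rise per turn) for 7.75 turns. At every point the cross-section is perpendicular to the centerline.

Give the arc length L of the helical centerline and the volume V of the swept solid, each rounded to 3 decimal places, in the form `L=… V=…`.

L=2410.835 V=17041.192

2πR = 2π·49.5 = 311.017673
per-turn = √(311.017673² + 6²) = √(96731.9927 + 36) = √96767.9927 = 311.075542
L = 7.75 × 311.075542 = 2410.835449
V = π·1.5² × L = 7.068583 × 2410.835449 = 17041.191607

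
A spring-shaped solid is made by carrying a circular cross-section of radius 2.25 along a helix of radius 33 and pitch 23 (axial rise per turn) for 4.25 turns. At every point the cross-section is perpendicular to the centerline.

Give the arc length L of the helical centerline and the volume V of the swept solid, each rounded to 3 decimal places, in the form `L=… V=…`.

L=886.622 V=14101.109

2πR = 2π·33 = 207.345115
per-turn = √(207.345115² + 23²) = √(42991.9968 + 529) = √43520.9968 = 208.616866
L = 4.25 × 208.616866 = 886.621680
V = π·2.25² × L = 15.904313 × 886.621680 = 14101.108548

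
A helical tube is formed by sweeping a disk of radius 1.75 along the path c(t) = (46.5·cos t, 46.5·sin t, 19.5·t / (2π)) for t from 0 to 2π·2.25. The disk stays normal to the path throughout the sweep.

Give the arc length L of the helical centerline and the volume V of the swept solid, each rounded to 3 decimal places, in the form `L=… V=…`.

2πR = 2π·46.5 = 292.168117
per-turn = √(292.168117² + 19.5²) = √(85362.2085 + 380.25) = √85742.4585 = 292.818132
L = 2.25 × 292.818132 = 658.840797
V = π·1.75² × L = 9.621128 × 658.840797 = 6338.791313

L=658.841 V=6338.791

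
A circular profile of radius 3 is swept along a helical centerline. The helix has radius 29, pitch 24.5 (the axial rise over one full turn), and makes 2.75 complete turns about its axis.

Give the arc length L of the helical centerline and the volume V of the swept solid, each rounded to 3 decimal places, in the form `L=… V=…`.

2πR = 2π·29 = 182.212374
per-turn = √(182.212374² + 24.5²) = √(33201.3492 + 600.25) = √33801.5992 = 183.852112
L = 2.75 × 183.852112 = 505.593309
V = π·3² × L = 28.274334 × 505.593309 = 14295.314024

L=505.593 V=14295.314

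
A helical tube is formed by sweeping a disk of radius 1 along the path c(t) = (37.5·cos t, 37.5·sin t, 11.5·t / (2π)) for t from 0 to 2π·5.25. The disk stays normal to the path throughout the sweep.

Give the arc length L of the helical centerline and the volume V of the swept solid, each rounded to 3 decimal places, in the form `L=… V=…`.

2πR = 2π·37.5 = 235.619449
per-turn = √(235.619449² + 11.5²) = √(55516.5248 + 132.25) = √55648.7748 = 235.899925
L = 5.25 × 235.899925 = 1238.474608
V = π·1² × L = 3.141593 × 1238.474608 = 3890.782730

L=1238.475 V=3890.783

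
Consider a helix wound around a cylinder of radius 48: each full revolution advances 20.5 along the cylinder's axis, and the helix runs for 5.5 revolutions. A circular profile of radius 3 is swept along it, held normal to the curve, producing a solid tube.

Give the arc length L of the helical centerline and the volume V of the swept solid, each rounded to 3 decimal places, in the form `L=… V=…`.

2πR = 2π·48 = 301.592895
per-turn = √(301.592895² + 20.5²) = √(90958.2742 + 420.25) = √91378.5242 = 302.288809
L = 5.5 × 302.288809 = 1662.588451
V = π·3² × L = 28.274334 × 1662.588451 = 47008.580959

L=1662.588 V=47008.581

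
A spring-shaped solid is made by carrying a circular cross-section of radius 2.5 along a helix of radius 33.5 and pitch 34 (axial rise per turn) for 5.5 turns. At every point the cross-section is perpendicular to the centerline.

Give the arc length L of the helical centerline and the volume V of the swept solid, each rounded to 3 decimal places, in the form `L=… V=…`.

2πR = 2π·33.5 = 210.486708
per-turn = √(210.486708² + 34²) = √(44304.6542 + 1156) = √45460.6542 = 213.215042
L = 5.5 × 213.215042 = 1172.682731
V = π·2.5² × L = 19.634954 × 1172.682731 = 23025.571585

L=1172.683 V=23025.572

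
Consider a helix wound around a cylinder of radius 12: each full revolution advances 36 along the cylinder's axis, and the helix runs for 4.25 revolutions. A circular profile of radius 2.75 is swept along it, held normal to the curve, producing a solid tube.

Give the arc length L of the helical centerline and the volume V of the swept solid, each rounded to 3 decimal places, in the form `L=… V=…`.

2πR = 2π·12 = 75.398224
per-turn = √(75.398224² + 36²) = √(5684.8921 + 1296) = √6980.8921 = 83.551733
L = 4.25 × 83.551733 = 355.094866
V = π·2.75² × L = 23.758294 × 355.094866 = 8436.448393

L=355.095 V=8436.448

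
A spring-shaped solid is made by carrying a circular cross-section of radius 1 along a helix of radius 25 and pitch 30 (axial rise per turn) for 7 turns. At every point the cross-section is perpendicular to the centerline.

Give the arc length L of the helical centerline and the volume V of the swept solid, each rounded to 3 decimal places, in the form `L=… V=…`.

2πR = 2π·25 = 157.079633
per-turn = √(157.079633² + 30²) = √(24674.0110 + 900) = √25574.0110 = 159.918764
L = 7 × 159.918764 = 1119.431346
V = π·1² × L = 3.141593 × 1119.431346 = 3516.797294

L=1119.431 V=3516.797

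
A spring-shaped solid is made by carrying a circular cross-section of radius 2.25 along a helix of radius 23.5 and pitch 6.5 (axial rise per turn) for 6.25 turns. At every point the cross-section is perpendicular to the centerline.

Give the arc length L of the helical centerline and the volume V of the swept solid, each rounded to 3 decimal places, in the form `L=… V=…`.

2πR = 2π·23.5 = 147.654855
per-turn = √(147.654855² + 6.5²) = √(21801.9561 + 42.25) = √21844.2061 = 147.797856
L = 6.25 × 147.797856 = 923.736598
V = π·2.25² × L = 15.904313 × 923.736598 = 14691.395800

L=923.737 V=14691.396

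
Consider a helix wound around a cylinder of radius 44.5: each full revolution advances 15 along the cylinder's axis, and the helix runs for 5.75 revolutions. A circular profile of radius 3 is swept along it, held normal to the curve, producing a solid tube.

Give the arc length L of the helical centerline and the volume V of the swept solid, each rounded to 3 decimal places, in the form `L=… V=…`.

L=1610.022 V=45522.298

2πR = 2π·44.5 = 279.601746
per-turn = √(279.601746² + 15²) = √(78177.1365 + 225) = √78402.1365 = 280.003815
L = 5.75 × 280.003815 = 1610.021937
V = π·3² × L = 28.274334 × 1610.021937 = 45522.297797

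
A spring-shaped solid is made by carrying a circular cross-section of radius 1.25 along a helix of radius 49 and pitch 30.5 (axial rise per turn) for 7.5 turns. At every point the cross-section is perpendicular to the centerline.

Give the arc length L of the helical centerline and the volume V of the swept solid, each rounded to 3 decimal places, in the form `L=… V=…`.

2πR = 2π·49 = 307.876080
per-turn = √(307.876080² + 30.5²) = √(94787.6807 + 930.25) = √95717.9307 = 309.383145
L = 7.5 × 309.383145 = 2320.373591
V = π·1.25² × L = 4.908739 × 2320.373591 = 11390.107228

L=2320.374 V=11390.107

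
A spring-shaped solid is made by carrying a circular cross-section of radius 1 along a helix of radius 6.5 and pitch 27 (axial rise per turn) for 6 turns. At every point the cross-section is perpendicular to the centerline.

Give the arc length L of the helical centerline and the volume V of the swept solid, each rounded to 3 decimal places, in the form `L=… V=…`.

2πR = 2π·6.5 = 40.840704
per-turn = √(40.840704² + 27²) = √(1667.9631 + 729) = √2396.9631 = 48.958790
L = 6 × 48.958790 = 293.752742
V = π·1² × L = 3.141593 × 293.752742 = 922.851455

L=293.753 V=922.851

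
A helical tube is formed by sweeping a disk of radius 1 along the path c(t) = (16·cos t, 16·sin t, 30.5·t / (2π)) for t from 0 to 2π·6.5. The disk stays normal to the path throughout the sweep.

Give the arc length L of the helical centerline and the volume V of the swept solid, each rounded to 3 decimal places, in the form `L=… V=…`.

L=682.863 V=2145.277

2πR = 2π·16 = 100.530965
per-turn = √(100.530965² + 30.5²) = √(10106.4749 + 930.25) = √11036.7249 = 105.055818
L = 6.5 × 105.055818 = 682.862817
V = π·1² × L = 3.141593 × 682.862817 = 2145.276810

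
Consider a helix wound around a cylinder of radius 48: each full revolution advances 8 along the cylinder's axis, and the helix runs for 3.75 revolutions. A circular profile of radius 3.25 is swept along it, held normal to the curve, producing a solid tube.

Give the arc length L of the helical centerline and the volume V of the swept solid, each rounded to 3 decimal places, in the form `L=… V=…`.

L=1131.371 V=37542.372

2πR = 2π·48 = 301.592895
per-turn = √(301.592895² + 8²) = √(90958.2742 + 64) = √91022.2742 = 301.698979
L = 3.75 × 301.698979 = 1131.371173
V = π·3.25² × L = 33.183072 × 1131.371173 = 37542.371538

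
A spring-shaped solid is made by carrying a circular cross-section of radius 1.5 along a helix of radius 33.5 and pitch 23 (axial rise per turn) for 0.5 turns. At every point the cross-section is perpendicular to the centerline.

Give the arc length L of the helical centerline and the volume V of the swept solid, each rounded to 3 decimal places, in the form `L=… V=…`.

2πR = 2π·33.5 = 210.486708
per-turn = √(210.486708² + 23²) = √(44304.6542 + 529) = √44833.6542 = 211.739590
L = 0.5 × 211.739590 = 105.869795
V = π·1.5² × L = 7.068583 × 105.869795 = 748.349484

L=105.870 V=748.349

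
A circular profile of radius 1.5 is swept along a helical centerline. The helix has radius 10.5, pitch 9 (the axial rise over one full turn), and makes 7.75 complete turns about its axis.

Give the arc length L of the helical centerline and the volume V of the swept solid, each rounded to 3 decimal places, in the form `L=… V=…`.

2πR = 2π·10.5 = 65.973446
per-turn = √(65.973446² + 9²) = √(4352.4955 + 81) = √4433.4955 = 66.584499
L = 7.75 × 66.584499 = 516.029869
V = π·1.5² × L = 7.068583 × 516.029869 = 3647.600204

L=516.030 V=3647.600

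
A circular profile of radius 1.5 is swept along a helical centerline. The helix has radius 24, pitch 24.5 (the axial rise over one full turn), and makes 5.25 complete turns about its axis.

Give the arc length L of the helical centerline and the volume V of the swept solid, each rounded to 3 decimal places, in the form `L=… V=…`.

2πR = 2π·24 = 150.796447
per-turn = √(150.796447² + 24.5²) = √(22739.5685 + 600.25) = √23339.8185 = 152.773750
L = 5.25 × 152.773750 = 802.062185
V = π·1.5² × L = 7.068583 × 802.062185 = 5669.443503

L=802.062 V=5669.444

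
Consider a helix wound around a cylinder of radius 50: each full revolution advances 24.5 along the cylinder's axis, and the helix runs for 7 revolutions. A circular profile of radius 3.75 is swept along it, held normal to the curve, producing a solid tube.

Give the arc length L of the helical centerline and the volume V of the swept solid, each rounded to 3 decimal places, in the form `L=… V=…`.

2πR = 2π·50 = 314.159265
per-turn = √(314.159265² + 24.5²) = √(98696.0440 + 600.25) = √99296.2940 = 315.113145
L = 7 × 315.113145 = 2205.792013
V = π·3.75² × L = 44.178647 × 2205.792013 = 97448.906036

L=2205.792 V=97448.906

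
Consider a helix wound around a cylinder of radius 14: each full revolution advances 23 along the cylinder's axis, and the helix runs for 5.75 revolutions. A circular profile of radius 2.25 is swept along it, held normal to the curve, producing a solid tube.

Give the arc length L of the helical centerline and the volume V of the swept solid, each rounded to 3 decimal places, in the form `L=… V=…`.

2πR = 2π·14 = 87.964594
per-turn = √(87.964594² + 23²) = √(7737.7699 + 529) = √8266.7699 = 90.921779
L = 5.75 × 90.921779 = 522.800228
V = π·2.25² × L = 15.904313 × 522.800228 = 8314.778359

L=522.800 V=8314.778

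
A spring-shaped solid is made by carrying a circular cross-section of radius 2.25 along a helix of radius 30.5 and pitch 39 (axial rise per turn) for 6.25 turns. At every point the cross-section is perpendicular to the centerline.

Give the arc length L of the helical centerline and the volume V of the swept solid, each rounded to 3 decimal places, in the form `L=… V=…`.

2πR = 2π·30.5 = 191.637152
per-turn = √(191.637152² + 39²) = √(36724.7980 + 1521) = √38245.7980 = 195.565329
L = 6.25 × 195.565329 = 1222.283307
V = π·2.25² × L = 15.904313 × 1222.283307 = 19439.576061

L=1222.283 V=19439.576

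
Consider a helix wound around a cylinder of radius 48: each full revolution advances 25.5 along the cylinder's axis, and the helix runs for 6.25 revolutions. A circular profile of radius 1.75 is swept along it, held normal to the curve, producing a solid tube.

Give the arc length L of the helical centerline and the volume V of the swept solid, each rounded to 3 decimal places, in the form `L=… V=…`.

2πR = 2π·48 = 301.592895
per-turn = √(301.592895² + 25.5²) = √(90958.2742 + 650.25) = √91608.5242 = 302.669001
L = 6.25 × 302.669001 = 1891.681256
V = π·1.75² × L = 9.621128 × 1891.681256 = 18200.106558

L=1891.681 V=18200.107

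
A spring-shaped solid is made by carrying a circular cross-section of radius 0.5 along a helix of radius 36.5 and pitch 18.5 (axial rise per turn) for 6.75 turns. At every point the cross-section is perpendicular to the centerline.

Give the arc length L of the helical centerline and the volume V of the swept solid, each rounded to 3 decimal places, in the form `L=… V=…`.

L=1553.048 V=1219.761

2πR = 2π·36.5 = 229.336264
per-turn = √(229.336264² + 18.5²) = √(52595.1219 + 342.25) = √52937.3719 = 230.081229
L = 6.75 × 230.081229 = 1553.048295
V = π·0.5² × L = 0.785398 × 1553.048295 = 1219.761278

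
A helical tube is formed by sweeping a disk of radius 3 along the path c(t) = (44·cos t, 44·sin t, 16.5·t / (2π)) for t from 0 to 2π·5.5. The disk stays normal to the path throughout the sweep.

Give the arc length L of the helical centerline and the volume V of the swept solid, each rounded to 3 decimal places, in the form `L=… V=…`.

2πR = 2π·44 = 276.460154
per-turn = √(276.460154² + 16.5²) = √(76430.2165 + 272.25) = √76702.4665 = 276.952101
L = 5.5 × 276.952101 = 1523.236558
V = π·3² × L = 28.274334 × 1523.236558 = 43068.499018

L=1523.237 V=43068.499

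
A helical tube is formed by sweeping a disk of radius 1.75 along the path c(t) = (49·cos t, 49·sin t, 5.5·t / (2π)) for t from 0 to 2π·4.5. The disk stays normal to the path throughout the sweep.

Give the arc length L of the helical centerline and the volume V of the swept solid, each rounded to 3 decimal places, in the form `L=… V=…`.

L=1385.663 V=13331.644

2πR = 2π·49 = 307.876080
per-turn = √(307.876080² + 5.5²) = √(94787.6807 + 30.25) = √94817.9307 = 307.925203
L = 4.5 × 307.925203 = 1385.663414
V = π·1.75² × L = 9.621128 × 1385.663414 = 13331.644377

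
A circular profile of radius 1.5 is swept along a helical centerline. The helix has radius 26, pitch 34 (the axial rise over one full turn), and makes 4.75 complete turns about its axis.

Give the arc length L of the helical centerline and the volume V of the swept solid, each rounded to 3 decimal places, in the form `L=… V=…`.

2πR = 2π·26 = 163.362818
per-turn = √(163.362818² + 34²) = √(26687.4103 + 1156) = √27843.4103 = 166.863448
L = 4.75 × 166.863448 = 792.601378
V = π·1.5² × L = 7.068583 × 792.601378 = 5602.569002

L=792.601 V=5602.569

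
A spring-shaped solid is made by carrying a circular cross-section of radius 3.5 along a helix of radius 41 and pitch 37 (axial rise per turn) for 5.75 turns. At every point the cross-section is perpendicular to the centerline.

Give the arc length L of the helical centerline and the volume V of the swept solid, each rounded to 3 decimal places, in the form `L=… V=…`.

L=1496.461 V=57590.581

2πR = 2π·41 = 257.610598
per-turn = √(257.610598² + 37²) = √(66363.2200 + 1369) = √67732.2200 = 260.254145
L = 5.75 × 260.254145 = 1496.461334
V = π·3.5² × L = 38.484510 × 1496.461334 = 57590.581174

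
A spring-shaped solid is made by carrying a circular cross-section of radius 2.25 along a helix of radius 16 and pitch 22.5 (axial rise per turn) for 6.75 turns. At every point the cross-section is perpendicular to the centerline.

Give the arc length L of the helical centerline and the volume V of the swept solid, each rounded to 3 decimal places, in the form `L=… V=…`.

L=695.372 V=11059.414

2πR = 2π·16 = 100.530965
per-turn = √(100.530965² + 22.5²) = √(10106.4749 + 506.25) = √10612.7249 = 103.018080
L = 6.75 × 103.018080 = 695.372043
V = π·2.25² × L = 15.904313 × 695.372043 = 11059.414495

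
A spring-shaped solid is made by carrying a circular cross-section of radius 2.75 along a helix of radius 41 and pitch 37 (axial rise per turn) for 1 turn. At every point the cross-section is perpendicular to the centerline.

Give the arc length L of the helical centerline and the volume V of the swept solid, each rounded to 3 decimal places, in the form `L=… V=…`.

L=260.254 V=6183.195

2πR = 2π·41 = 257.610598
per-turn = √(257.610598² + 37²) = √(66363.2200 + 1369) = √67732.2200 = 260.254145
L = 1 × 260.254145 = 260.254145
V = π·2.75² × L = 23.758294 × 260.254145 = 6183.194607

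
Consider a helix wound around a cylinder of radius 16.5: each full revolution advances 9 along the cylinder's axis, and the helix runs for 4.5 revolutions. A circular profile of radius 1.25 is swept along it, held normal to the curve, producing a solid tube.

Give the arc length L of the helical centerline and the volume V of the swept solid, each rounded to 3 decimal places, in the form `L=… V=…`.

L=468.281 V=2298.670

2πR = 2π·16.5 = 103.672558
per-turn = √(103.672558² + 9²) = √(10747.9992 + 81) = √10828.9992 = 104.062477
L = 4.5 × 104.062477 = 468.281148
V = π·1.25² × L = 4.908739 × 468.281148 = 2298.669710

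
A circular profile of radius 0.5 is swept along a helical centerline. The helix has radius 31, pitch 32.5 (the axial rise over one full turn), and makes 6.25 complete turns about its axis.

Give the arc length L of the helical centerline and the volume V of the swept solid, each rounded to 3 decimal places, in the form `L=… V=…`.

L=1234.197 V=969.336

2πR = 2π·31 = 194.778745
per-turn = √(194.778745² + 32.5²) = √(37938.7593 + 1056.25) = √38995.0093 = 197.471541
L = 6.25 × 197.471541 = 1234.197128
V = π·0.5² × L = 0.785398 × 1234.197128 = 969.336158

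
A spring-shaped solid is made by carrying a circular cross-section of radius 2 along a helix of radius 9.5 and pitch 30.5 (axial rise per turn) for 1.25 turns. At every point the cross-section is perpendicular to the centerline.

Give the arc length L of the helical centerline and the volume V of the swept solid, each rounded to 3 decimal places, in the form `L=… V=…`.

2πR = 2π·9.5 = 59.690260
per-turn = √(59.690260² + 30.5²) = √(3562.9272 + 930.25) = √4493.1772 = 67.031166
L = 1.25 × 67.031166 = 83.788957
V = π·2² × L = 12.566371 × 83.788957 = 1052.923090

L=83.789 V=1052.923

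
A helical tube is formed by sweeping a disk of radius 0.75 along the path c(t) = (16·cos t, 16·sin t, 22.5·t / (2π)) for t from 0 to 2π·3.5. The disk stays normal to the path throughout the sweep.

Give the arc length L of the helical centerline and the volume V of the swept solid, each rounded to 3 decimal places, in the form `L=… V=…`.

L=360.563 V=637.168

2πR = 2π·16 = 100.530965
per-turn = √(100.530965² + 22.5²) = √(10106.4749 + 506.25) = √10612.7249 = 103.018080
L = 3.5 × 103.018080 = 360.563282
V = π·0.75² × L = 1.767146 × 360.563282 = 637.167913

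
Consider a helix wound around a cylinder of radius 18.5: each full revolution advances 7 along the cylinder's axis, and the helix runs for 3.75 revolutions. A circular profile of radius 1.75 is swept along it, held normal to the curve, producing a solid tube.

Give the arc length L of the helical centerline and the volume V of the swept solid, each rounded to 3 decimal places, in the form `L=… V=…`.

L=436.686 V=4201.408

2πR = 2π·18.5 = 116.238928
per-turn = √(116.238928² + 7²) = √(13511.4884 + 49) = √13560.4884 = 116.449510
L = 3.75 × 116.449510 = 436.685663
V = π·1.75² × L = 9.621128 × 436.685663 = 4201.408444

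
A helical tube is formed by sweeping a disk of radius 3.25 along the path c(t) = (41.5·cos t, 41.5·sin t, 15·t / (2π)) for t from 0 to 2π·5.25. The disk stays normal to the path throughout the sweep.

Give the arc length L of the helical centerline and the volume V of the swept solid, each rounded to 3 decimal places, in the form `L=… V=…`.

2πR = 2π·41.5 = 260.752190
per-turn = √(260.752190² + 15²) = √(67991.7047 + 225) = √68216.7047 = 261.183278
L = 5.25 × 261.183278 = 1371.212210
V = π·3.25² × L = 33.183072 × 1371.212210 = 45501.034033

L=1371.212 V=45501.034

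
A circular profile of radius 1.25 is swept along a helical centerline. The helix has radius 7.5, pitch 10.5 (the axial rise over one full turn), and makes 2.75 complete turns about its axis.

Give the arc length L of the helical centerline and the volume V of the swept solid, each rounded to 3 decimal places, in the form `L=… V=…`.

L=132.769 V=651.727

2πR = 2π·7.5 = 47.123890
per-turn = √(47.123890² + 10.5²) = √(2220.6610 + 110.25) = √2330.9110 = 48.279509
L = 2.75 × 48.279509 = 132.768650
V = π·1.25² × L = 4.908739 × 132.768650 = 651.726586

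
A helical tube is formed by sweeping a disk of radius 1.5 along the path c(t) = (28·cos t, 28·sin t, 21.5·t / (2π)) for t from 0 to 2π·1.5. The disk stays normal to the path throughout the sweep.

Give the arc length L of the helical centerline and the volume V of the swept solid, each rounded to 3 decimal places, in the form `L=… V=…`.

2πR = 2π·28 = 175.929189
per-turn = √(175.929189² + 21.5²) = √(30951.0794 + 462.25) = √31413.3294 = 177.238059
L = 1.5 × 177.238059 = 265.857088
V = π·1.5² × L = 7.068583 × 265.857088 = 1879.233017

L=265.857 V=1879.233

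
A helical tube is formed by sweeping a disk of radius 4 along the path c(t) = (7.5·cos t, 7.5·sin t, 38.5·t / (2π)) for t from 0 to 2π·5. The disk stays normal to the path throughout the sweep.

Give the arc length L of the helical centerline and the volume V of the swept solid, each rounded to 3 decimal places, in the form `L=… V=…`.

2πR = 2π·7.5 = 47.123890
per-turn = √(47.123890² + 38.5²) = √(2220.6610 + 1482.25) = √3702.9110 = 60.851549
L = 5 × 60.851549 = 304.257744
V = π·4² × L = 50.265482 × 304.257744 = 15293.662291

L=304.258 V=15293.662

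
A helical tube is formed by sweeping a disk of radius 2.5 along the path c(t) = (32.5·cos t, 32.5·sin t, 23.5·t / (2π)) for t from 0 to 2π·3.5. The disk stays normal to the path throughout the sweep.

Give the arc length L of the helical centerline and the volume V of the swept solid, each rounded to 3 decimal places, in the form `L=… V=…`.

L=719.429 V=14125.965

2πR = 2π·32.5 = 204.203522
per-turn = √(204.203522² + 23.5²) = √(41699.0786 + 552.25) = √42251.3286 = 205.551280
L = 3.5 × 205.551280 = 719.429479
V = π·2.5² × L = 19.634954 × 719.429479 = 14125.964788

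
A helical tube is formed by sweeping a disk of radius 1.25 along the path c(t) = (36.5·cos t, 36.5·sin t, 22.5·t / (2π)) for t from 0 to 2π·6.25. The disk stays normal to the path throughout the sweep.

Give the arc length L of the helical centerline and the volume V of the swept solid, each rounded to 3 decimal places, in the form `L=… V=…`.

2πR = 2π·36.5 = 229.336264
per-turn = √(229.336264² + 22.5²) = √(52595.1219 + 506.25) = √53101.3719 = 230.437349
L = 6.25 × 230.437349 = 1440.233432
V = π·1.25² × L = 4.908739 × 1440.233432 = 7069.729326

L=1440.233 V=7069.729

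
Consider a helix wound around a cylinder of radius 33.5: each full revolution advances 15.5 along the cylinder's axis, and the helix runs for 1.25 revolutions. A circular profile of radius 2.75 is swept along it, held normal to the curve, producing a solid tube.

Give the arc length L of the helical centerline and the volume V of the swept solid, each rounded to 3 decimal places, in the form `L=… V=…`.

L=263.821 V=6267.932

2πR = 2π·33.5 = 210.486708
per-turn = √(210.486708² + 15.5²) = √(44304.6542 + 240.25) = √44544.9042 = 211.056637
L = 1.25 × 211.056637 = 263.820797
V = π·2.75² × L = 23.758294 × 263.820797 = 6267.932167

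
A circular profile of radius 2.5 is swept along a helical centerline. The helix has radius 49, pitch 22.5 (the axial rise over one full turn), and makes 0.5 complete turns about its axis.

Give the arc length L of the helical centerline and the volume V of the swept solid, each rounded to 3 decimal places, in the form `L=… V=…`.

2πR = 2π·49 = 307.876080
per-turn = √(307.876080² + 22.5²) = √(94787.6807 + 506.25) = √95293.9307 = 308.697150
L = 0.5 × 308.697150 = 154.348575
V = π·2.5² × L = 19.634954 × 154.348575 = 3030.627187

L=154.349 V=3030.627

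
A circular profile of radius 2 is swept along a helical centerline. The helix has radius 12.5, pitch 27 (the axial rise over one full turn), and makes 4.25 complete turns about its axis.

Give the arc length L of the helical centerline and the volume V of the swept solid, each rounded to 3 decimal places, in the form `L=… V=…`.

2πR = 2π·12.5 = 78.539816
per-turn = √(78.539816² + 27²) = √(6168.5028 + 729) = √6897.5028 = 83.051206
L = 4.25 × 83.051206 = 352.967624
V = π·2² × L = 12.566371 × 352.967624 = 4435.521975

L=352.968 V=4435.522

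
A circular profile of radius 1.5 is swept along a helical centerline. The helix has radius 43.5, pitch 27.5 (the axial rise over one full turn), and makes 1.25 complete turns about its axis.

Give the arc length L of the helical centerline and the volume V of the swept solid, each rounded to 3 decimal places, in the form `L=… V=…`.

2πR = 2π·43.5 = 273.318561
per-turn = √(273.318561² + 27.5²) = √(74703.0357 + 756.25) = √75459.2857 = 274.698536
L = 1.25 × 274.698536 = 343.373170
V = π·1.5² × L = 7.068583 × 343.373170 = 2427.161914

L=343.373 V=2427.162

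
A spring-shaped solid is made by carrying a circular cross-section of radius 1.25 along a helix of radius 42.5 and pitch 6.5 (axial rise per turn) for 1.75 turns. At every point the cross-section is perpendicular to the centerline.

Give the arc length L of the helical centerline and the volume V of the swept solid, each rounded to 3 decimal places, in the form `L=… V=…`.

L=467.450 V=2294.591

2πR = 2π·42.5 = 267.035376
per-turn = √(267.035376² + 6.5²) = √(71307.8918 + 42.25) = √71350.1418 = 267.114473
L = 1.75 × 267.114473 = 467.450328
V = π·1.25² × L = 4.908739 × 467.450328 = 2294.591432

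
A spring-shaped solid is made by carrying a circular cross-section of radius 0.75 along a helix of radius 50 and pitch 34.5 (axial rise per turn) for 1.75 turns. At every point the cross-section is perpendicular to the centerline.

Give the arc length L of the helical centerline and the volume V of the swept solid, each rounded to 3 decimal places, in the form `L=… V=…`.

2πR = 2π·50 = 314.159265
per-turn = √(314.159265² + 34.5²) = √(98696.0440 + 1190.25) = √99886.2940 = 316.047930
L = 1.75 × 316.047930 = 553.083877
V = π·0.75² × L = 1.767146 × 553.083877 = 977.379888

L=553.084 V=977.380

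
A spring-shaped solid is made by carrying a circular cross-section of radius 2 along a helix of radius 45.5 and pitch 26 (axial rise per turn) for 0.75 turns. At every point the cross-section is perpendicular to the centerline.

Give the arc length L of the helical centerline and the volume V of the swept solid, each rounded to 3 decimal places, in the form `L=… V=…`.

2πR = 2π·45.5 = 285.884931
per-turn = √(285.884931² + 26²) = √(81730.1940 + 676) = √82406.1940 = 287.064791
L = 0.75 × 287.064791 = 215.298593
V = π·2² × L = 12.566371 × 215.298593 = 2705.521912

L=215.299 V=2705.522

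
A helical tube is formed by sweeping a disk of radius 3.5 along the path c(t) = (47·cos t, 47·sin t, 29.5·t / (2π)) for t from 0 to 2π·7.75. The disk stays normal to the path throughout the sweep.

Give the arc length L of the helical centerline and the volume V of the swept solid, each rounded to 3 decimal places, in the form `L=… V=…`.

2πR = 2π·47 = 295.309709
per-turn = √(295.309709² + 29.5²) = √(87207.8245 + 870.25) = √88078.0745 = 296.779505
L = 7.75 × 296.779505 = 2300.041162
V = π·3.5² × L = 38.484510 × 2300.041162 = 88515.957131

L=2300.041 V=88515.957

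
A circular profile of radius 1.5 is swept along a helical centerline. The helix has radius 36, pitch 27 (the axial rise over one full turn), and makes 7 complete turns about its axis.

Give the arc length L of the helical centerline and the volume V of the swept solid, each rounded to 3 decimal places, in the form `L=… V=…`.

L=1594.603 V=11271.584

2πR = 2π·36 = 226.194671
per-turn = √(226.194671² + 27²) = √(51164.0292 + 729) = √51893.0292 = 227.800415
L = 7 × 227.800415 = 1594.602907
V = π·1.5² × L = 7.068583 × 1594.602907 = 11271.583752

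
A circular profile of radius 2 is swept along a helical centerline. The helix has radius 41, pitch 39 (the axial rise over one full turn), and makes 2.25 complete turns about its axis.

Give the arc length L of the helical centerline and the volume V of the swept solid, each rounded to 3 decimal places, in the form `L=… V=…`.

2πR = 2π·41 = 257.610598
per-turn = √(257.610598² + 39²) = √(66363.2200 + 1521) = √67884.2200 = 260.546004
L = 2.25 × 260.546004 = 586.228508
V = π·2² × L = 12.566371 × 586.228508 = 7366.764698

L=586.229 V=7366.765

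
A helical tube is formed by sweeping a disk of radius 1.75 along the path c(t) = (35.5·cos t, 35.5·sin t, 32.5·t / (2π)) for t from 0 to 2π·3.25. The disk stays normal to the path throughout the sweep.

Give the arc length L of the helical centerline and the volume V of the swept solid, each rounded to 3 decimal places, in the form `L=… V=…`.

2πR = 2π·35.5 = 223.053078
per-turn = √(223.053078² + 32.5²) = √(49752.6758 + 1056.25) = √50808.9258 = 225.408353
L = 3.25 × 225.408353 = 732.577149
V = π·1.75² × L = 9.621128 × 732.577149 = 7048.218151

L=732.577 V=7048.218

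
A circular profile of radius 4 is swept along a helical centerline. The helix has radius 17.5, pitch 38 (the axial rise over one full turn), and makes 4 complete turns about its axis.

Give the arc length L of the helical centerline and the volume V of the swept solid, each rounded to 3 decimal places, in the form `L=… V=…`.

L=465.347 V=23390.914

2πR = 2π·17.5 = 109.955743
per-turn = √(109.955743² + 38²) = √(12090.2654 + 1444) = √13534.2654 = 116.336862
L = 4 × 116.336862 = 465.347447
V = π·4² × L = 50.265482 × 465.347447 = 23390.913925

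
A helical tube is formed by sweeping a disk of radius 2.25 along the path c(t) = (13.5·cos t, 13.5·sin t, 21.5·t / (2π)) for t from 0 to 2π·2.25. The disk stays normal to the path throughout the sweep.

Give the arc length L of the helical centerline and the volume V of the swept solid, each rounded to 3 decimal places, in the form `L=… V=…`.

2πR = 2π·13.5 = 84.823002
per-turn = √(84.823002² + 21.5²) = √(7194.9416 + 462.25) = √7657.1916 = 87.505380
L = 2.25 × 87.505380 = 196.887106
V = π·2.25² × L = 15.904313 × 196.887106 = 3131.354122

L=196.887 V=3131.354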